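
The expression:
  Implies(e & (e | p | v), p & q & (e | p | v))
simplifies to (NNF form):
~e | (p & q)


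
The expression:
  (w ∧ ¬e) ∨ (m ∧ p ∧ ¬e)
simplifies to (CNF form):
¬e ∧ (m ∨ w) ∧ (p ∨ w)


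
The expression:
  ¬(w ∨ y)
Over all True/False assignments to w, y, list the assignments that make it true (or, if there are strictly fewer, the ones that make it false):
is true only for:
  w=False, y=False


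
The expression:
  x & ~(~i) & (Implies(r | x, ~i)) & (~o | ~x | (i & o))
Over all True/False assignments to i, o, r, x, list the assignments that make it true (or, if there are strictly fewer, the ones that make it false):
is never true.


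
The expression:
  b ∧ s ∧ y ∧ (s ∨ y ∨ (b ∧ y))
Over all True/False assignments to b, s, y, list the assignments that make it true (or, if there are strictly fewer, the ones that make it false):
is true only for:
  b=True, s=True, y=True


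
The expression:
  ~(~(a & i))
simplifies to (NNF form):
a & i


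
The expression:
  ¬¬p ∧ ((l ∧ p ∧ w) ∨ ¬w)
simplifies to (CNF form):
p ∧ (l ∨ ¬w)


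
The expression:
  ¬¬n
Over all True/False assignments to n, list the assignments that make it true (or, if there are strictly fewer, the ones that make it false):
is true only for:
  n=True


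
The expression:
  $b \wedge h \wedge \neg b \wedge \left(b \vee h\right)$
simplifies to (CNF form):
$\text{False}$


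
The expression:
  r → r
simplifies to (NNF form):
True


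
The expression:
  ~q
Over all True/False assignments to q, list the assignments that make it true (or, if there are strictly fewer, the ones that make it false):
is true only for:
  q=False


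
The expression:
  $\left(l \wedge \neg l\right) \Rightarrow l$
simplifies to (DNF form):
$\text{True}$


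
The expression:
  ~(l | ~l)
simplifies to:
False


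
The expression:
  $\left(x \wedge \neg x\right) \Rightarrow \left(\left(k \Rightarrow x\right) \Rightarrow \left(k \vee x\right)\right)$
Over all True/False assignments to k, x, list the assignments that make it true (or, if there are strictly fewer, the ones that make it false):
is always true.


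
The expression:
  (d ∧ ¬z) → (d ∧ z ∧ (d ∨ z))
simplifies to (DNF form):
z ∨ ¬d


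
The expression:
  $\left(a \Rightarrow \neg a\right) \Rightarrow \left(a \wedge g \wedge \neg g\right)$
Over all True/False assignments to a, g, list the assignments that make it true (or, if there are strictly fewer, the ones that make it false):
is true only for:
  a=True, g=False;
  a=True, g=True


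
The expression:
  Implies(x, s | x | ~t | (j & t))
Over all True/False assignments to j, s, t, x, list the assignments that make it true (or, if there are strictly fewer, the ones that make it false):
is always true.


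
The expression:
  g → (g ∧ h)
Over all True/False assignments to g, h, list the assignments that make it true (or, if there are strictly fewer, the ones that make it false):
is false only for:
  g=True, h=False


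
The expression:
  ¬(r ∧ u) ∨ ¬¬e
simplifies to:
e ∨ ¬r ∨ ¬u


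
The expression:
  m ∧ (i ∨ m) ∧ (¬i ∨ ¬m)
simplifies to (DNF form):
m ∧ ¬i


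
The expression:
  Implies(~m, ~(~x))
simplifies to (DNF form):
m | x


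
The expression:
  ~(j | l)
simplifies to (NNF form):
~j & ~l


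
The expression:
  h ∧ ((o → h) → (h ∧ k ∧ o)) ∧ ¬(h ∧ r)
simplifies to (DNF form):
h ∧ k ∧ o ∧ ¬r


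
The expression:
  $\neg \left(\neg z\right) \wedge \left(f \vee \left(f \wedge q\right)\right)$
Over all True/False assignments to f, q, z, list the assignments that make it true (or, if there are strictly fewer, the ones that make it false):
is true only for:
  f=True, q=False, z=True;
  f=True, q=True, z=True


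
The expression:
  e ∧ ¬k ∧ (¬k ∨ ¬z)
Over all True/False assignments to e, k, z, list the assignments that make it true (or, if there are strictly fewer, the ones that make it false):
is true only for:
  e=True, k=False, z=False;
  e=True, k=False, z=True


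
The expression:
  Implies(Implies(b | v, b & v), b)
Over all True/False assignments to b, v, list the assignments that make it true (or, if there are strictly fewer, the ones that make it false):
is false only for:
  b=False, v=False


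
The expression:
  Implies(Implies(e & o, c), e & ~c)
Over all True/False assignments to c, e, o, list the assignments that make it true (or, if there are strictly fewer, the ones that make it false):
is true only for:
  c=False, e=True, o=False;
  c=False, e=True, o=True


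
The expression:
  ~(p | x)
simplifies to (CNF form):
~p & ~x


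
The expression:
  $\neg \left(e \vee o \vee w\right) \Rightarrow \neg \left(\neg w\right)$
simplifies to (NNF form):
$e \vee o \vee w$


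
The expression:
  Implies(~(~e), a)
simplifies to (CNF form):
a | ~e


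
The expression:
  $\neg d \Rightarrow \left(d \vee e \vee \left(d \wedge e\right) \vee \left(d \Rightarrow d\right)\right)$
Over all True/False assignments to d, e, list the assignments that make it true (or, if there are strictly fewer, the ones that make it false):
is always true.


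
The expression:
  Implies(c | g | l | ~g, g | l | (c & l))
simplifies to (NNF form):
g | l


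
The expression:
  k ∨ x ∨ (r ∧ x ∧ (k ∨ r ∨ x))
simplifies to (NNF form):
k ∨ x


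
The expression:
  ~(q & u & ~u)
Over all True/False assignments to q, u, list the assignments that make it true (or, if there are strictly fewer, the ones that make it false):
is always true.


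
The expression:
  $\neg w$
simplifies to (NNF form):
$\neg w$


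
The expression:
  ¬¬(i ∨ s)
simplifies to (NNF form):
i ∨ s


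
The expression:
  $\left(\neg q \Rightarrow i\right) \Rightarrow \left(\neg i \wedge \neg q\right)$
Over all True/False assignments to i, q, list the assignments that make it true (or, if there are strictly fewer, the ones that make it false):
is true only for:
  i=False, q=False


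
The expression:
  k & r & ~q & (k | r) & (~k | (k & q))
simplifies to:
False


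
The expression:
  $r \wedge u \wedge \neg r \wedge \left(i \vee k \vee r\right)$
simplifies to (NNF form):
$\text{False}$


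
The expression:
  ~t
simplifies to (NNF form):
~t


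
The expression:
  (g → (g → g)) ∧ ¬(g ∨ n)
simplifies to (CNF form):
¬g ∧ ¬n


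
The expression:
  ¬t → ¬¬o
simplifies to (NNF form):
o ∨ t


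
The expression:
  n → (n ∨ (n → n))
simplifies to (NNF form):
True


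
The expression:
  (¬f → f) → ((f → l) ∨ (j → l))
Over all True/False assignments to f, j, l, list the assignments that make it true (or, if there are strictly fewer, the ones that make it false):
is false only for:
  f=True, j=True, l=False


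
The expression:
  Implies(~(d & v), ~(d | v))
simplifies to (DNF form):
(d & v) | (~d & ~v)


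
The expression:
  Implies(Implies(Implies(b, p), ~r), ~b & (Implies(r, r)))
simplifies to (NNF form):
~b | (p & r)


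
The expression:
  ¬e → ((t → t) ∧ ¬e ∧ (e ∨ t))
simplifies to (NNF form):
e ∨ t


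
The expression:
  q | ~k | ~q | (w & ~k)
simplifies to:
True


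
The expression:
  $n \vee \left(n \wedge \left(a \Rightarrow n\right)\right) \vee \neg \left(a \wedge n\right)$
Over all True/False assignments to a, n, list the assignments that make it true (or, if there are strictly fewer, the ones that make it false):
is always true.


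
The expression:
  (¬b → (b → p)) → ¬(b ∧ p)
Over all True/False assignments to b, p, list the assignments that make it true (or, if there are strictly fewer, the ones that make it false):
is false only for:
  b=True, p=True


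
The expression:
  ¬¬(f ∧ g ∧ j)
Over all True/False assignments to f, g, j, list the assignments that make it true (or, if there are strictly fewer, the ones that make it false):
is true only for:
  f=True, g=True, j=True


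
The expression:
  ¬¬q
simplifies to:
q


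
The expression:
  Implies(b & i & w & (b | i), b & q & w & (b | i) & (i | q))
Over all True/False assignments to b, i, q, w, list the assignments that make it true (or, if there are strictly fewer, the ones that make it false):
is false only for:
  b=True, i=True, q=False, w=True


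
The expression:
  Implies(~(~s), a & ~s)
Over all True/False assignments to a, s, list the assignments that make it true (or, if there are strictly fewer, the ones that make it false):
is true only for:
  a=False, s=False;
  a=True, s=False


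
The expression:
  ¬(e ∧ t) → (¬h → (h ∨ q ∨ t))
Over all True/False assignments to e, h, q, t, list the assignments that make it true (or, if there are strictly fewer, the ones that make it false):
is false only for:
  e=False, h=False, q=False, t=False;
  e=True, h=False, q=False, t=False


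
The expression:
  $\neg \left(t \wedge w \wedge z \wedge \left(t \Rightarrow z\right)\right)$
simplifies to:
$\neg t \vee \neg w \vee \neg z$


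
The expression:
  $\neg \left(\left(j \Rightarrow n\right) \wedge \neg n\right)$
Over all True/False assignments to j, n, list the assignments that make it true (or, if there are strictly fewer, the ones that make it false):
is false only for:
  j=False, n=False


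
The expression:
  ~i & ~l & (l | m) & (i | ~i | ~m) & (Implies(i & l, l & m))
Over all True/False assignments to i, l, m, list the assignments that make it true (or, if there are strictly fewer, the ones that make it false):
is true only for:
  i=False, l=False, m=True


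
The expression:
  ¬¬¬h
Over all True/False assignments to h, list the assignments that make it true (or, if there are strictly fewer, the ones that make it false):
is true only for:
  h=False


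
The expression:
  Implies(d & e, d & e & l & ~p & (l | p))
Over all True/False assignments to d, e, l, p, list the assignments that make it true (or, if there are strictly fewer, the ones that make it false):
is false only for:
  d=True, e=True, l=False, p=False;
  d=True, e=True, l=False, p=True;
  d=True, e=True, l=True, p=True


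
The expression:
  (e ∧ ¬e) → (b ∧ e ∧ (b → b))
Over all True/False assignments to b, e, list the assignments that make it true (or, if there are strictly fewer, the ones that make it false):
is always true.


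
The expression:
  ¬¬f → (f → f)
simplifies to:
True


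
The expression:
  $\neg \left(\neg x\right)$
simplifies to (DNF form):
$x$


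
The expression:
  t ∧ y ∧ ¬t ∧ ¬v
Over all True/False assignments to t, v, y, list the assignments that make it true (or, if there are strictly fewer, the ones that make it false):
is never true.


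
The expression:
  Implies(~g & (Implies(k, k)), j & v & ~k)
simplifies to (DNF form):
g | (j & v & ~k)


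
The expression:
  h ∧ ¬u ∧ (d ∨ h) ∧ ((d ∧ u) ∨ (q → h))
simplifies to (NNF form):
h ∧ ¬u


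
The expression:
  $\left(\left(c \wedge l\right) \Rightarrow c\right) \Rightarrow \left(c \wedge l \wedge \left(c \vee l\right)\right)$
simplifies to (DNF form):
$c \wedge l$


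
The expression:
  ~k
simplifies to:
~k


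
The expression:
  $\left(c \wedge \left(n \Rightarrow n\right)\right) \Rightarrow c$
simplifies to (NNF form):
$\text{True}$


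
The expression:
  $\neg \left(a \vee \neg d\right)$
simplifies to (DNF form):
$d \wedge \neg a$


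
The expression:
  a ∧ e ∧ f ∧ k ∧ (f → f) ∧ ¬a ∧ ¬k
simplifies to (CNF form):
False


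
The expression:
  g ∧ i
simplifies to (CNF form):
g ∧ i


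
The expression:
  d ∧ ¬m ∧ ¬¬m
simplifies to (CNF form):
False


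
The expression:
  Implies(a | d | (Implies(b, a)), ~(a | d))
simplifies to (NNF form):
~a & ~d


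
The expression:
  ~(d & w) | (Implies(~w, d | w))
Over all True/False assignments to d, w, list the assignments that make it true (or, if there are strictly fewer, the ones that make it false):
is always true.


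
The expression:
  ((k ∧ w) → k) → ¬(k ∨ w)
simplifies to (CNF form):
¬k ∧ ¬w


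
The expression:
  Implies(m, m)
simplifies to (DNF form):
True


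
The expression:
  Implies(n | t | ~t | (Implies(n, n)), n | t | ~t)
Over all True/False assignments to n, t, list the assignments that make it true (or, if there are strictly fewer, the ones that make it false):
is always true.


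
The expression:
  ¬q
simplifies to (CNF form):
¬q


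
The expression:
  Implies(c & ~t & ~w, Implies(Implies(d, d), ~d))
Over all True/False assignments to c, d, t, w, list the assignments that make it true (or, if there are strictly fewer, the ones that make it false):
is false only for:
  c=True, d=True, t=False, w=False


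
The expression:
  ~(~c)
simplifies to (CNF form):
c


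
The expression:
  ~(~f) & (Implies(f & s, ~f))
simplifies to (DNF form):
f & ~s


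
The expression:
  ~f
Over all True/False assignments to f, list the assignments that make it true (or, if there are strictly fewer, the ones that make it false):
is true only for:
  f=False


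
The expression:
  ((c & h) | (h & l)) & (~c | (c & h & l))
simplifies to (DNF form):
h & l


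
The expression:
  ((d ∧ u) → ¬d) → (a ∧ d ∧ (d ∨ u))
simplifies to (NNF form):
d ∧ (a ∨ u)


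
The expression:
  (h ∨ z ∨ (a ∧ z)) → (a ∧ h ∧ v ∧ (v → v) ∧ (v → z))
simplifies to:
(¬h ∧ ¬z) ∨ (a ∧ h ∧ v ∧ z)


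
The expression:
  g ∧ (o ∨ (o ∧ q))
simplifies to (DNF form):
g ∧ o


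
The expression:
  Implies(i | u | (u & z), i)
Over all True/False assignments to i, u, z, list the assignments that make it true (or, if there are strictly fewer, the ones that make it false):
is false only for:
  i=False, u=True, z=False;
  i=False, u=True, z=True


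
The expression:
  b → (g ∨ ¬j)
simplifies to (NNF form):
g ∨ ¬b ∨ ¬j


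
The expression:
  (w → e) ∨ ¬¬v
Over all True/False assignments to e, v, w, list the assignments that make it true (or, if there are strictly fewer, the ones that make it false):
is false only for:
  e=False, v=False, w=True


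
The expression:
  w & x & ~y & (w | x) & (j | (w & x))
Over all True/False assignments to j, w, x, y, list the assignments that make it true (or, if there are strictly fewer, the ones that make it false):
is true only for:
  j=False, w=True, x=True, y=False;
  j=True, w=True, x=True, y=False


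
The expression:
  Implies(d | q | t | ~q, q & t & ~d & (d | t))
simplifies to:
q & t & ~d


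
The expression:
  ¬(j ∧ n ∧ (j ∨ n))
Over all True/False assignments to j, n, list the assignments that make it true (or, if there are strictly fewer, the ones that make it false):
is false only for:
  j=True, n=True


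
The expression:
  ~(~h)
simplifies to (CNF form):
h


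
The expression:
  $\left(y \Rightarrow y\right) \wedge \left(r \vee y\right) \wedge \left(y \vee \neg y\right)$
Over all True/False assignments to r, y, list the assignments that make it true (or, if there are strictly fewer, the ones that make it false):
is false only for:
  r=False, y=False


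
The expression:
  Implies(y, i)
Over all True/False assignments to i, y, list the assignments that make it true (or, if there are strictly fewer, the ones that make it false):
is false only for:
  i=False, y=True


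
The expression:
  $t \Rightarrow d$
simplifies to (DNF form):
$d \vee \neg t$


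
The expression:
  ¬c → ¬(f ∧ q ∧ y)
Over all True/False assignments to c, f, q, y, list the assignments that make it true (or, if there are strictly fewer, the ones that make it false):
is false only for:
  c=False, f=True, q=True, y=True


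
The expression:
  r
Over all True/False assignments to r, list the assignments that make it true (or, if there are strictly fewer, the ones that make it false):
is true only for:
  r=True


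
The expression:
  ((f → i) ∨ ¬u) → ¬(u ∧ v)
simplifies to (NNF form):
(f ∧ ¬i) ∨ ¬u ∨ ¬v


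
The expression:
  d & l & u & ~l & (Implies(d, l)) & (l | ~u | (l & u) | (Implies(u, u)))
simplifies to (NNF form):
False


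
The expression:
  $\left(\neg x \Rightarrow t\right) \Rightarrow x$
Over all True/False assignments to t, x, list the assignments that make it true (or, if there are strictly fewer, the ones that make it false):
is false only for:
  t=True, x=False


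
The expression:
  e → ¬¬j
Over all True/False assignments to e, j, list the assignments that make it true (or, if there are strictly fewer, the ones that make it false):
is false only for:
  e=True, j=False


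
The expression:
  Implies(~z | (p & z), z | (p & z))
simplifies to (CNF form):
z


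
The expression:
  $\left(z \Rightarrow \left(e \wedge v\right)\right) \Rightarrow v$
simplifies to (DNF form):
$v \vee z$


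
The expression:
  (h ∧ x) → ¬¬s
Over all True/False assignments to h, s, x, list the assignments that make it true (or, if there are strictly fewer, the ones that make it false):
is false only for:
  h=True, s=False, x=True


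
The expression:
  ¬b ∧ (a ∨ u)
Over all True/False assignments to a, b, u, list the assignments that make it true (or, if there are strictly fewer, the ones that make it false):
is true only for:
  a=False, b=False, u=True;
  a=True, b=False, u=False;
  a=True, b=False, u=True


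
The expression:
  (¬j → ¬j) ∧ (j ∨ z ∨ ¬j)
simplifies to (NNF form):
True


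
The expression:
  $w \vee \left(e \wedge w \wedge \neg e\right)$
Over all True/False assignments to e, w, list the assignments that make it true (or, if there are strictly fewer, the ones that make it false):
is true only for:
  e=False, w=True;
  e=True, w=True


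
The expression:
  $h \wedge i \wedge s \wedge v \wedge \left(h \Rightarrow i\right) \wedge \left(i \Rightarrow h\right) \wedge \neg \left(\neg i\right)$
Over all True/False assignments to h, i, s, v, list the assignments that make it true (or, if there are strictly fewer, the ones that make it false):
is true only for:
  h=True, i=True, s=True, v=True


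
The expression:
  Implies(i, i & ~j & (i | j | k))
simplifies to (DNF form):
~i | ~j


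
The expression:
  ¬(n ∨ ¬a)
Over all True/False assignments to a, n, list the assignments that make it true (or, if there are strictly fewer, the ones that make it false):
is true only for:
  a=True, n=False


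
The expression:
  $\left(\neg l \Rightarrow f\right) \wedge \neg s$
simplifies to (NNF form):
$\neg s \wedge \left(f \vee l\right)$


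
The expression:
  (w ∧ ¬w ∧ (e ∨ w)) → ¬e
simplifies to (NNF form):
True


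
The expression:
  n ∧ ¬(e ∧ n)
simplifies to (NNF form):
n ∧ ¬e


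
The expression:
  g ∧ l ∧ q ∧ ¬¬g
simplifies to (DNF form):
g ∧ l ∧ q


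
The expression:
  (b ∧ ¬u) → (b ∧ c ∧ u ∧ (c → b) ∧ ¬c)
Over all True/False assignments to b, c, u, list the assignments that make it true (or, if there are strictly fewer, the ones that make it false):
is false only for:
  b=True, c=False, u=False;
  b=True, c=True, u=False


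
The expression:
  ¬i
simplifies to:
¬i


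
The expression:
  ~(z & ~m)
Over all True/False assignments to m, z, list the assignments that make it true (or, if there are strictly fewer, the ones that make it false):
is false only for:
  m=False, z=True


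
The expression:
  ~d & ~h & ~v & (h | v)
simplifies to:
False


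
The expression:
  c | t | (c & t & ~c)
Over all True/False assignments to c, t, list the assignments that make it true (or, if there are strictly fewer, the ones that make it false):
is false only for:
  c=False, t=False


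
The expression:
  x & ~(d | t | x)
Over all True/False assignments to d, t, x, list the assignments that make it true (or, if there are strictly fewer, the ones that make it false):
is never true.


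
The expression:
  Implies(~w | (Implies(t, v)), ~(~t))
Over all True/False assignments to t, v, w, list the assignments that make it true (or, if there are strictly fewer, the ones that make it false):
is true only for:
  t=True, v=False, w=False;
  t=True, v=False, w=True;
  t=True, v=True, w=False;
  t=True, v=True, w=True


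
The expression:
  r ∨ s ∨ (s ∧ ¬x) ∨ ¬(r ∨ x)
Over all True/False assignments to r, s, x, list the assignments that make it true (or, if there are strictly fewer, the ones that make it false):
is false only for:
  r=False, s=False, x=True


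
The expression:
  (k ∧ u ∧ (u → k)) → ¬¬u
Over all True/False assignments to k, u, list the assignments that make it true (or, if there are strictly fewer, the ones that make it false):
is always true.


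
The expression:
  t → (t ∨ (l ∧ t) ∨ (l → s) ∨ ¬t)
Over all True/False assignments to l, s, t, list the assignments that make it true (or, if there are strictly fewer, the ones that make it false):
is always true.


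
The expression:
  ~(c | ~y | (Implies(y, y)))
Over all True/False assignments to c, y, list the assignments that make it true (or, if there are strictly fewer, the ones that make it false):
is never true.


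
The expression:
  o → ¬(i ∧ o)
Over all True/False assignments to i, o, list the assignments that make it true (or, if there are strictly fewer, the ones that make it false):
is false only for:
  i=True, o=True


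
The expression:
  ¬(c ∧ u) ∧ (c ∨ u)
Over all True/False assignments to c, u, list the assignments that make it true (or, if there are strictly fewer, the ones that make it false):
is true only for:
  c=False, u=True;
  c=True, u=False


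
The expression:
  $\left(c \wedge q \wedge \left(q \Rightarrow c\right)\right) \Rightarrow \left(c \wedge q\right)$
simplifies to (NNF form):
$\text{True}$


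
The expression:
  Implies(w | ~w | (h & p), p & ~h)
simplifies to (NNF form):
p & ~h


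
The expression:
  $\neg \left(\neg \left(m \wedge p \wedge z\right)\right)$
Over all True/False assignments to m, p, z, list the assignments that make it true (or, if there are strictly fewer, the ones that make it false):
is true only for:
  m=True, p=True, z=True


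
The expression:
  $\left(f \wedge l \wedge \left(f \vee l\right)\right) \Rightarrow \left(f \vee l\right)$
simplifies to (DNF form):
$\text{True}$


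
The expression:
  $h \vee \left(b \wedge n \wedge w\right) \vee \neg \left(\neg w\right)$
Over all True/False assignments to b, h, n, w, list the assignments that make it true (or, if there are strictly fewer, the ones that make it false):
is false only for:
  b=False, h=False, n=False, w=False;
  b=False, h=False, n=True, w=False;
  b=True, h=False, n=False, w=False;
  b=True, h=False, n=True, w=False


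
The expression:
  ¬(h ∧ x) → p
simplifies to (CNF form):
(h ∨ p) ∧ (p ∨ x)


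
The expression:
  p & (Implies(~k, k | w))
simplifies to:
p & (k | w)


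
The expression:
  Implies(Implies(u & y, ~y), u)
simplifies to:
u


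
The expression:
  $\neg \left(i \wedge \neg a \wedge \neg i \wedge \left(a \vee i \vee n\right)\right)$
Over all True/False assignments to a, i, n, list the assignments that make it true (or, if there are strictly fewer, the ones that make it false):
is always true.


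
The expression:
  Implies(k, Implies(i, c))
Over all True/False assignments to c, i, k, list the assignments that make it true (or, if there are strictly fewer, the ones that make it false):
is false only for:
  c=False, i=True, k=True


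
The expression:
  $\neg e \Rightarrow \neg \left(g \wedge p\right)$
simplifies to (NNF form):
$e \vee \neg g \vee \neg p$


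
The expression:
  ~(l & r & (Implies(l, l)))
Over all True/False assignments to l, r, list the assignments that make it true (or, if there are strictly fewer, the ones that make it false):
is false only for:
  l=True, r=True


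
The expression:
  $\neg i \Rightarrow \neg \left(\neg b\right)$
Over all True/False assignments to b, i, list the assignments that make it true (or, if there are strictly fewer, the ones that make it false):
is false only for:
  b=False, i=False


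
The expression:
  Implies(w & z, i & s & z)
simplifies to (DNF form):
~w | ~z | (i & s)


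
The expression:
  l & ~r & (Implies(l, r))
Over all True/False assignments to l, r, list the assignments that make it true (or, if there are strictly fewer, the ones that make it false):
is never true.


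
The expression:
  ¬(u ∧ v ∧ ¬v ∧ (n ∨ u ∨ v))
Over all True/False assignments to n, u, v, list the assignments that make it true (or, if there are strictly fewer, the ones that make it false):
is always true.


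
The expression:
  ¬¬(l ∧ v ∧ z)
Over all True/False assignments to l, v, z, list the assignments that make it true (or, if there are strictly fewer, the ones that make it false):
is true only for:
  l=True, v=True, z=True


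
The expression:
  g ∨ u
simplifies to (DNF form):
g ∨ u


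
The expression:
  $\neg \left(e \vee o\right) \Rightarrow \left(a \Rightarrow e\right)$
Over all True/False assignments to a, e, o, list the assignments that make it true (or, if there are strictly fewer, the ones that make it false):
is false only for:
  a=True, e=False, o=False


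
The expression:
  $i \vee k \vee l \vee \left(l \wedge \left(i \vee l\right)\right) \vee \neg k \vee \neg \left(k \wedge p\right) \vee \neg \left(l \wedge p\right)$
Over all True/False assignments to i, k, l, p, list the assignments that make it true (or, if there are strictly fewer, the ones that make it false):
is always true.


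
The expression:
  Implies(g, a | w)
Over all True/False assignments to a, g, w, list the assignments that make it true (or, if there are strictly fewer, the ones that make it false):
is false only for:
  a=False, g=True, w=False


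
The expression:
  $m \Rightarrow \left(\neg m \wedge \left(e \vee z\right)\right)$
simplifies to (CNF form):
$\neg m$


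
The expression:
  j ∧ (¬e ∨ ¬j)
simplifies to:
j ∧ ¬e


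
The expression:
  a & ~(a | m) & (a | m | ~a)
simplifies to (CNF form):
False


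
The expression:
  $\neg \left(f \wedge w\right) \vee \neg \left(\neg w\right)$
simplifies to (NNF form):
$\text{True}$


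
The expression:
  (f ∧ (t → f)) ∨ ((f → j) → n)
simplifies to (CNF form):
f ∨ n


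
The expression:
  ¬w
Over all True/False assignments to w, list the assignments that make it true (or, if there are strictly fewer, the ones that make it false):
is true only for:
  w=False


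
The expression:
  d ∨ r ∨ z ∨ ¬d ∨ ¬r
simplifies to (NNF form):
True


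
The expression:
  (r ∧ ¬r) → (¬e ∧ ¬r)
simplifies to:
True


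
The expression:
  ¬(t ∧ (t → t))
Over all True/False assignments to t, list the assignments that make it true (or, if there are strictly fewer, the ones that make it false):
is true only for:
  t=False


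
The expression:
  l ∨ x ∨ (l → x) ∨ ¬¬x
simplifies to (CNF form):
True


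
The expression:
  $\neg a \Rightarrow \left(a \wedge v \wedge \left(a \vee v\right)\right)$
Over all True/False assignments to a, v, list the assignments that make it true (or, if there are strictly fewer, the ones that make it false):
is true only for:
  a=True, v=False;
  a=True, v=True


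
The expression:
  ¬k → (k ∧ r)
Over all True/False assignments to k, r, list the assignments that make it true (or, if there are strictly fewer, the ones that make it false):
is true only for:
  k=True, r=False;
  k=True, r=True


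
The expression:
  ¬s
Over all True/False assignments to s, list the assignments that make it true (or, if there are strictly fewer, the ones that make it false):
is true only for:
  s=False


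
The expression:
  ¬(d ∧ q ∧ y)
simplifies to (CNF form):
¬d ∨ ¬q ∨ ¬y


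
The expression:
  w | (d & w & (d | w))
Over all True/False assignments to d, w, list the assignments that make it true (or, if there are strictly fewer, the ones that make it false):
is true only for:
  d=False, w=True;
  d=True, w=True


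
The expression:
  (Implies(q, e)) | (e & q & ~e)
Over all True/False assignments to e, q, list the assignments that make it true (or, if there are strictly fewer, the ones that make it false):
is false only for:
  e=False, q=True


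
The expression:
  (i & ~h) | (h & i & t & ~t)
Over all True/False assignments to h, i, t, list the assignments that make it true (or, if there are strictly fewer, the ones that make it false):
is true only for:
  h=False, i=True, t=False;
  h=False, i=True, t=True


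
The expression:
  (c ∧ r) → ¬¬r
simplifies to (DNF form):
True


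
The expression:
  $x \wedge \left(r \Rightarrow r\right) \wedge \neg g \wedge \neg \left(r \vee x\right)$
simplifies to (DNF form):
$\text{False}$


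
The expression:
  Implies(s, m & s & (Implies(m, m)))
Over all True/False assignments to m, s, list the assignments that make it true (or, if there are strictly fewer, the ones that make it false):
is false only for:
  m=False, s=True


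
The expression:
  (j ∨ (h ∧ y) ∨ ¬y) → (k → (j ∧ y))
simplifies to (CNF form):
(y ∨ ¬k) ∧ (j ∨ ¬h ∨ ¬k)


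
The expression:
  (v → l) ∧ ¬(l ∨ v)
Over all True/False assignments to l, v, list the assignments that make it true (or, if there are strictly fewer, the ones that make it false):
is true only for:
  l=False, v=False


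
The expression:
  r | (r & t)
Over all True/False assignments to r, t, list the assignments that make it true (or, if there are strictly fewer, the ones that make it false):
is true only for:
  r=True, t=False;
  r=True, t=True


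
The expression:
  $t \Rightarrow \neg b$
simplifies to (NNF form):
$\neg b \vee \neg t$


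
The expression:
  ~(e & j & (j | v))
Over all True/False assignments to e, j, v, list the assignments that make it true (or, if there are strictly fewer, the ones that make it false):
is false only for:
  e=True, j=True, v=False;
  e=True, j=True, v=True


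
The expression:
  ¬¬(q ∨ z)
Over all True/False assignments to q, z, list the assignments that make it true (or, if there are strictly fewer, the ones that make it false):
is false only for:
  q=False, z=False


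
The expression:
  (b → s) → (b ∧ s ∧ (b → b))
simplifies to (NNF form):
b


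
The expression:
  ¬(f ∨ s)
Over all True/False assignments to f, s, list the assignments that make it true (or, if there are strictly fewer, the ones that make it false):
is true only for:
  f=False, s=False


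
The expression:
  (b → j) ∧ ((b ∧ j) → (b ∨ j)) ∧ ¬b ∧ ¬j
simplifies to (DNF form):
¬b ∧ ¬j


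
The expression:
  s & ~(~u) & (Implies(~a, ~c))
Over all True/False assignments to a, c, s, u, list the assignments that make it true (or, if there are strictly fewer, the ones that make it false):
is true only for:
  a=False, c=False, s=True, u=True;
  a=True, c=False, s=True, u=True;
  a=True, c=True, s=True, u=True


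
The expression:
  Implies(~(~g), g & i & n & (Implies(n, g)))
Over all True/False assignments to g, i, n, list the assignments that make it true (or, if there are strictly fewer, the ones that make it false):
is false only for:
  g=True, i=False, n=False;
  g=True, i=False, n=True;
  g=True, i=True, n=False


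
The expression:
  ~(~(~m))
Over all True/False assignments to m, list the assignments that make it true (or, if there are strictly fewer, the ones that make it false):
is true only for:
  m=False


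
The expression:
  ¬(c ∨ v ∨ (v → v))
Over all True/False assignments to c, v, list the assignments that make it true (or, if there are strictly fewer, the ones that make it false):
is never true.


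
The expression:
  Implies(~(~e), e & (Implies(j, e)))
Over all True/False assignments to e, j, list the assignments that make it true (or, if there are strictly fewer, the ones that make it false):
is always true.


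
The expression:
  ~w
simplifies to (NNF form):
~w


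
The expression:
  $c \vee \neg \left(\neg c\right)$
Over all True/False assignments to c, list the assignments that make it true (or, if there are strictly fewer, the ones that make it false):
is true only for:
  c=True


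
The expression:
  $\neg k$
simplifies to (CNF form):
$\neg k$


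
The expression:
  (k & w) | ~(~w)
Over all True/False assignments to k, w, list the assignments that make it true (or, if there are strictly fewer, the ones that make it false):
is true only for:
  k=False, w=True;
  k=True, w=True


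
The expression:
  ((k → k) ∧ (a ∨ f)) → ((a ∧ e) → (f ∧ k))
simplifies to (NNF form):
(f ∧ k) ∨ ¬a ∨ ¬e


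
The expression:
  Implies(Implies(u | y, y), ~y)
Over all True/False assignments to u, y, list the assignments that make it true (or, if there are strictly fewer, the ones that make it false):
is true only for:
  u=False, y=False;
  u=True, y=False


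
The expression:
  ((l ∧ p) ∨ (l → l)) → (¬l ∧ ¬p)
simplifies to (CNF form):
¬l ∧ ¬p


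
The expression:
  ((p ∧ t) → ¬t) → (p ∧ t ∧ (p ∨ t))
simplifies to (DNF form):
p ∧ t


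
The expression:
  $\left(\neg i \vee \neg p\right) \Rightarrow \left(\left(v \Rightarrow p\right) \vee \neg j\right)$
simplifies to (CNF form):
$p \vee \neg j \vee \neg v$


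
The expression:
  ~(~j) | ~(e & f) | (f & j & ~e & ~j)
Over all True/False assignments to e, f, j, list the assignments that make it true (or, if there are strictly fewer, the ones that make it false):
is false only for:
  e=True, f=True, j=False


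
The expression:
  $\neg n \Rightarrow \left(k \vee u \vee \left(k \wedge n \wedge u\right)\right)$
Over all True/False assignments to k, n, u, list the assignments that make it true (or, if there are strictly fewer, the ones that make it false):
is false only for:
  k=False, n=False, u=False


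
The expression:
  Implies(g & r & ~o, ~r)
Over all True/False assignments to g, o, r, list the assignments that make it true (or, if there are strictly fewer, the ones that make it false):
is false only for:
  g=True, o=False, r=True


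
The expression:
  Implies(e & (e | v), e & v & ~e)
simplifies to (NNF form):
~e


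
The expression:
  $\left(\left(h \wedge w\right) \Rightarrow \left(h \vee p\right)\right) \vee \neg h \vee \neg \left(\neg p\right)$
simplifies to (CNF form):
$\text{True}$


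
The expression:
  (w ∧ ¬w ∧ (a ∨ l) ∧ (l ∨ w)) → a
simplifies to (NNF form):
True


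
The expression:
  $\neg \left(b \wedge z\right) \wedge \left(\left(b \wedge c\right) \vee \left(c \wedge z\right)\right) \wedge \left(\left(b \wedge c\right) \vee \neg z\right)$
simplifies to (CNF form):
$b \wedge c \wedge \neg z$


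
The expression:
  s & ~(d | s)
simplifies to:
False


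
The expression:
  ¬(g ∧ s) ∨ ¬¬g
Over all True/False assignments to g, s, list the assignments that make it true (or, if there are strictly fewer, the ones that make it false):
is always true.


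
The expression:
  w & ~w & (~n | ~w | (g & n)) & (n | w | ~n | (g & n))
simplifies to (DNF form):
False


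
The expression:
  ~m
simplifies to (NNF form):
~m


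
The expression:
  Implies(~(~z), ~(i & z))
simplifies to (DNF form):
~i | ~z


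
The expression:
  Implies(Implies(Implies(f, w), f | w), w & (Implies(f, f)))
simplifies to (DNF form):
w | ~f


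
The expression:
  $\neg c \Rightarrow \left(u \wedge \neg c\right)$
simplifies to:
$c \vee u$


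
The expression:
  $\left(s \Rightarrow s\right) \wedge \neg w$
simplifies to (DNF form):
$\neg w$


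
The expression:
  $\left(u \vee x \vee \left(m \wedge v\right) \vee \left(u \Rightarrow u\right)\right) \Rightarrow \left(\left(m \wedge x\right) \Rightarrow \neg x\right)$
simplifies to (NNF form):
$\neg m \vee \neg x$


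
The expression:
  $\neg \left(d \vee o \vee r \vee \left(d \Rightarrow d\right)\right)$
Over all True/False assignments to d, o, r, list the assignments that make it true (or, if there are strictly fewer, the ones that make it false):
is never true.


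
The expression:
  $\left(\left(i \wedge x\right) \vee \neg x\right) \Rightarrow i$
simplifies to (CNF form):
$i \vee x$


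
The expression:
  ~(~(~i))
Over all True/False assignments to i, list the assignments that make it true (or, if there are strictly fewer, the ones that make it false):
is true only for:
  i=False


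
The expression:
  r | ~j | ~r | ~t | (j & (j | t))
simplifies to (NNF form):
True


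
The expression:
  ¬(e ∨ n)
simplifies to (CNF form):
¬e ∧ ¬n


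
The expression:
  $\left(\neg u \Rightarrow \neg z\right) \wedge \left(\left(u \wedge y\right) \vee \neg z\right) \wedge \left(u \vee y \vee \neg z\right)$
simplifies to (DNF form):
$\left(u \wedge y\right) \vee \neg z$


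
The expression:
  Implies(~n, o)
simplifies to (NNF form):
n | o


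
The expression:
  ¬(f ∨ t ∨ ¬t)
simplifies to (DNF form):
False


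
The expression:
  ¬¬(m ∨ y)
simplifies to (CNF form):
m ∨ y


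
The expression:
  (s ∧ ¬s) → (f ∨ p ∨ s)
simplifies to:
True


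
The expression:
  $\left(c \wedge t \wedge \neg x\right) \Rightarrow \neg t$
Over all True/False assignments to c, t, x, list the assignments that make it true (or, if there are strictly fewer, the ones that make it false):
is false only for:
  c=True, t=True, x=False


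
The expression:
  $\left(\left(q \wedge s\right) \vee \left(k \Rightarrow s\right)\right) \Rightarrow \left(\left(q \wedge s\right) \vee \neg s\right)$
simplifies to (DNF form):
$q \vee \neg s$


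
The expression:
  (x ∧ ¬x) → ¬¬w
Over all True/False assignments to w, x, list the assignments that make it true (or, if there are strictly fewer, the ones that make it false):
is always true.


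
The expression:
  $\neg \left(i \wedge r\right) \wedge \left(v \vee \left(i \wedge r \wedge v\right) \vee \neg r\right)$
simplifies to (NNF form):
$\left(v \wedge \neg i\right) \vee \neg r$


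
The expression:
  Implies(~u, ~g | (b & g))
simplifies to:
b | u | ~g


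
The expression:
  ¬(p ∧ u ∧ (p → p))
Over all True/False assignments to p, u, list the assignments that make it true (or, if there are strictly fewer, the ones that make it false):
is false only for:
  p=True, u=True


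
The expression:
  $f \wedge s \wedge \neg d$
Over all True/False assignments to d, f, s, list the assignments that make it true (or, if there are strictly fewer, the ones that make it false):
is true only for:
  d=False, f=True, s=True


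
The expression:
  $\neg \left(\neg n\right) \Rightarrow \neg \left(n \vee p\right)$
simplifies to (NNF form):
$\neg n$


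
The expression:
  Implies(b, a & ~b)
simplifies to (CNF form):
~b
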